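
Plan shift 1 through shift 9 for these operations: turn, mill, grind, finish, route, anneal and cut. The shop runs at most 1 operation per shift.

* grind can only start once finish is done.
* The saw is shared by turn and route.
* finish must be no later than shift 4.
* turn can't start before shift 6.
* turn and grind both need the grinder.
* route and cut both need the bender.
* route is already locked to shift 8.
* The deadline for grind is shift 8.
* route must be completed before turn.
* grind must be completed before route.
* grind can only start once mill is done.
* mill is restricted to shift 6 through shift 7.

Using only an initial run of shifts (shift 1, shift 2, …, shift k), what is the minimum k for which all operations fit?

The precedence chain requires at least 4 distinct shifts.
With at most 1 per shift and 7 operations, at least 7 shifts are needed.
Propagating the time windows through the other constraints, turn can't land before shift 9, so the schedule must run through at least shift 9.
9 works (last occupied shift: shift 9): for example grind in shift 7; route in shift 8; finish in shift 1; mill in shift 6; turn in shift 9; cut in shift 3; anneal in shift 2.

9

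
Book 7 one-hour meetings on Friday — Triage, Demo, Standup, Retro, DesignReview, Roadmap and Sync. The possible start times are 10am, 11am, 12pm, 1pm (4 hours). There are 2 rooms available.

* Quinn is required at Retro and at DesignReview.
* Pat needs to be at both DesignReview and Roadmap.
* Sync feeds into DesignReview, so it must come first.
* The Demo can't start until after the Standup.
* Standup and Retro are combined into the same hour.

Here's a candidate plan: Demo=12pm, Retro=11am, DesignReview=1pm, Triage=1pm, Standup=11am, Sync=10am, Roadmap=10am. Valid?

Yes, all constraints hold

There are 2 rooms available — holds.
Pat needs to be at both DesignReview and Roadmap — holds.
The Demo can't start until after the Standup — holds.
Standup and Retro are combined into the same hour — holds.
Sync feeds into DesignReview, so it must come first — holds.
Quinn is required at Retro and at DesignReview — holds.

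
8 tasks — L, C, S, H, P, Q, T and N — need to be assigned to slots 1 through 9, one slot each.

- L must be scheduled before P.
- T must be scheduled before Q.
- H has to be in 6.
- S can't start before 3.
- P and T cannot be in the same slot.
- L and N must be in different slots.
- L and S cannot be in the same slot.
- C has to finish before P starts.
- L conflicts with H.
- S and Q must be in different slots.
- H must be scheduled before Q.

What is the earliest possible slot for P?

2

Precedence pushes P to at least 2.
P at 2 is achievable: Q=7; N=2; T=1; S=3; L=1; P=2; C=1; H=6.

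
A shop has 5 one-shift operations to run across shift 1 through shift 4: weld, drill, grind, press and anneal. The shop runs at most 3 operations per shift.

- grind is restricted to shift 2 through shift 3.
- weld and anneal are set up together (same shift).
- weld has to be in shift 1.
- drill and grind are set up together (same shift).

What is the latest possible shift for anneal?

shift 1

Anneal must be in the same shift as weld, which can't be after shift 1, so anneal is at most shift 1.
anneal at shift 1 is achievable: grind in shift 2, press in shift 1, weld in shift 1, anneal in shift 1, drill in shift 2.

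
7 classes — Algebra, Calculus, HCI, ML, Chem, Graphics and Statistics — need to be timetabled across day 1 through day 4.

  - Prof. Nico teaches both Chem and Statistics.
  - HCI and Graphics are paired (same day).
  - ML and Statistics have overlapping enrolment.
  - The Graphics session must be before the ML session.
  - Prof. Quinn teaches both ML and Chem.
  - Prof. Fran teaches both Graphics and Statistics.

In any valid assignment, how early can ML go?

Precedence pushes ML to at least day 2.
ML at day 2 is achievable: HCI=day 1; Statistics=day 3; ML=day 2; Chem=day 1; Algebra=day 1; Graphics=day 1; Calculus=day 1.

day 2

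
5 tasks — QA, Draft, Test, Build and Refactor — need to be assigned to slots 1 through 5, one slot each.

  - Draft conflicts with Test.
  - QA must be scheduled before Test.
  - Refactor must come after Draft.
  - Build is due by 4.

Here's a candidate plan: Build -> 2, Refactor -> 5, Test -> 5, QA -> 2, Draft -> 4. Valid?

Yes

Draft conflicts with Test — holds.
QA must be scheduled before Test — holds.
Refactor must come after Draft — holds.
Build is due by 4 — holds.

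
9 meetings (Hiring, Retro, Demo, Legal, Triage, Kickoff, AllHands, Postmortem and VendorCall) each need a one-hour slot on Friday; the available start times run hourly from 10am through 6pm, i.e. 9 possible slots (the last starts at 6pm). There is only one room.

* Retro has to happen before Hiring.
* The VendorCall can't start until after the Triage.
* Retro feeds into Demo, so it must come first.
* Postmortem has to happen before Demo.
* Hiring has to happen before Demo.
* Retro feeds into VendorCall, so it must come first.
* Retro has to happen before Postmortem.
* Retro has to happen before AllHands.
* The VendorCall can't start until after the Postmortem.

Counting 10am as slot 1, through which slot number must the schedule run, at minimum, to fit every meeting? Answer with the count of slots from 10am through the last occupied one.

The precedence chain requires at least 3 distinct slots.
With at most 1 per slot and 9 meetings, at least 9 slots are needed.
9 works (last occupied slot: 6pm): for example Retro in 10am; VendorCall in 3pm; AllHands in 4pm; Legal in 5pm; Hiring in 12pm; Postmortem in 11am; Triage in 2pm; Demo in 1pm; Kickoff in 6pm.

9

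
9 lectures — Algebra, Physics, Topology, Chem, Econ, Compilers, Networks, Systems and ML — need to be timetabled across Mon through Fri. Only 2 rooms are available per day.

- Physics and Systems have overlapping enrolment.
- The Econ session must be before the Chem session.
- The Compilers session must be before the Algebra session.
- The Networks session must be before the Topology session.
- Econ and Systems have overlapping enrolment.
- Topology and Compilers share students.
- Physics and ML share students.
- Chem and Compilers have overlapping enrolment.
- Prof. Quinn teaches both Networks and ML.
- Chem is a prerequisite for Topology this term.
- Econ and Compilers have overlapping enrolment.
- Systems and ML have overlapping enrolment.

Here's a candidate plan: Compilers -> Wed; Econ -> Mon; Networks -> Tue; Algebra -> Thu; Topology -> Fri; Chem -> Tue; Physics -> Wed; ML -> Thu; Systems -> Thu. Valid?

Chem is a prerequisite for Topology this term — holds.
Econ and Systems have overlapping enrolment — holds.
Only 2 rooms are available per day — violated.
Prof. Quinn teaches both Networks and ML — holds.
The Compilers session must be before the Algebra session — holds.
The Econ session must be before the Chem session — holds.
Physics and ML share students — holds.
The Networks session must be before the Topology session — holds.
Econ and Compilers have overlapping enrolment — holds.
Systems and ML have overlapping enrolment — violated.
Topology and Compilers share students — holds.
Physics and Systems have overlapping enrolment — holds.
Chem and Compilers have overlapping enrolment — holds.

No — it violates: Systems and ML have overlapping enrolment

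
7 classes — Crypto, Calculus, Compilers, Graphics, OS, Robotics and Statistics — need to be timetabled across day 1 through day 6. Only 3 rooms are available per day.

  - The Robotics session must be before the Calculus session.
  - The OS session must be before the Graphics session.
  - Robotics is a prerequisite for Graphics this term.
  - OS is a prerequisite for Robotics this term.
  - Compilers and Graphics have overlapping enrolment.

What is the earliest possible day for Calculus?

Precedence pushes Calculus to at least day 3.
Calculus at day 3 is achievable: OS in day 1; Compilers in day 1; Calculus in day 3; Crypto in day 1; Robotics in day 2; Statistics in day 2; Graphics in day 3.

day 3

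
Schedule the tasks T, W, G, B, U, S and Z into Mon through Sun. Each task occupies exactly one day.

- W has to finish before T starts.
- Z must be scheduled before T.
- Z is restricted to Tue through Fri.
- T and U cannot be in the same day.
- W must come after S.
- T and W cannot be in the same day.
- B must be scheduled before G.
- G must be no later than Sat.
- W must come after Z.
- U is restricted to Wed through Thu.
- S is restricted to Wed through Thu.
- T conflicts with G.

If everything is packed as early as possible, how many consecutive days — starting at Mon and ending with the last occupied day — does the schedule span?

The precedence chain requires at least 3 distinct days.
Propagating the time windows through the other constraints, T can't land before Fri — that is day 5 counting from Mon — so the schedule must run through at least 5 days.
5 works (last occupied day: Fri): for example T=Fri; S=Wed; G=Tue; Z=Tue; B=Mon; W=Thu; U=Wed.

5 days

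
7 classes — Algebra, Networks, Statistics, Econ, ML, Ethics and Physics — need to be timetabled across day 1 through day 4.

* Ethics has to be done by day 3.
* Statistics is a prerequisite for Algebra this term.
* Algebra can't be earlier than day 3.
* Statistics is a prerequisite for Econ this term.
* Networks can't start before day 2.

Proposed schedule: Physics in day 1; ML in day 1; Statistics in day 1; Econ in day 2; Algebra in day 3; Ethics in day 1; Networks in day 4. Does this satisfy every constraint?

Algebra can't be earlier than day 3 — holds.
Statistics is a prerequisite for Algebra this term — holds.
Networks can't start before day 2 — holds.
Statistics is a prerequisite for Econ this term — holds.
Ethics has to be done by day 3 — holds.

Valid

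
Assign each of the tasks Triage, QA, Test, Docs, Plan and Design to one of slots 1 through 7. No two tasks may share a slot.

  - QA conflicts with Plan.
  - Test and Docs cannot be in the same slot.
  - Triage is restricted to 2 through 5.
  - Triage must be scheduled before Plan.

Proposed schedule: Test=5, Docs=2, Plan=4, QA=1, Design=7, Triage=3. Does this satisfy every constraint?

Valid

Triage is restricted to 2 through 5 — holds.
QA conflicts with Plan — holds.
No two tasks may share a slot — holds.
Test and Docs cannot be in the same slot — holds.
Triage must be scheduled before Plan — holds.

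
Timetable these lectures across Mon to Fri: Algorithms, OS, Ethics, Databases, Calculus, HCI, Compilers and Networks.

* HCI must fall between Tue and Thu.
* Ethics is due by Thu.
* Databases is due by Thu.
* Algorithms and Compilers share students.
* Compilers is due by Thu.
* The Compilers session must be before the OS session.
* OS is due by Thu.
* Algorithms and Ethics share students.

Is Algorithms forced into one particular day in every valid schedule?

Algorithms can be Mon (e.g. Ethics -> Tue; Calculus -> Mon; Algorithms -> Mon; OS -> Wed; Networks -> Mon; Databases -> Mon; HCI -> Tue; Compilers -> Tue) or Tue (e.g. OS -> Tue; Compilers -> Mon; Calculus -> Mon; Databases -> Mon; Networks -> Mon; Algorithms -> Tue; HCI -> Tue; Ethics -> Mon).

No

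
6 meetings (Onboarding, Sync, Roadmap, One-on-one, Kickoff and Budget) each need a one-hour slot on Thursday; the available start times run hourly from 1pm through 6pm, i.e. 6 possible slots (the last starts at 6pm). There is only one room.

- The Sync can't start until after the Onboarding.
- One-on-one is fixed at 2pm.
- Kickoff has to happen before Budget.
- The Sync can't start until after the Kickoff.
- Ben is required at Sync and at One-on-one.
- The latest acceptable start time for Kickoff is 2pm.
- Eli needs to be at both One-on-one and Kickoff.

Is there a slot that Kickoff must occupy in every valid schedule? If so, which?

Kickoff's window is 1pm–2pm.
One-on-one is fixed at 2pm, and Kickoff can't share a slot with One-on-one.
So Kickoff must be 1pm.

1pm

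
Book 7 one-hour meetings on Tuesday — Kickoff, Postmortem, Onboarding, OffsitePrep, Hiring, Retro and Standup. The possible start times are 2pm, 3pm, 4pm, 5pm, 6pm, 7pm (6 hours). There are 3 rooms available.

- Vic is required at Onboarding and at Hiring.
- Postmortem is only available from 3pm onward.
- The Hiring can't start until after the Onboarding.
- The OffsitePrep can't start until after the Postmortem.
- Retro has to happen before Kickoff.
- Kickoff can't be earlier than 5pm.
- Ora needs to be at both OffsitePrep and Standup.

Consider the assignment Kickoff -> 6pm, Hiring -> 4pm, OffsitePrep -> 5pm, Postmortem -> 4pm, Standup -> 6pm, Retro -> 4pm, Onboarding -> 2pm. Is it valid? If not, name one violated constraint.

Ora needs to be at both OffsitePrep and Standup — holds.
There are 3 rooms available — holds.
Kickoff can't be earlier than 5pm — holds.
Postmortem is only available from 3pm onward — holds.
Vic is required at Onboarding and at Hiring — holds.
The Hiring can't start until after the Onboarding — holds.
The OffsitePrep can't start until after the Postmortem — holds.
Retro has to happen before Kickoff — holds.

Yes, all constraints hold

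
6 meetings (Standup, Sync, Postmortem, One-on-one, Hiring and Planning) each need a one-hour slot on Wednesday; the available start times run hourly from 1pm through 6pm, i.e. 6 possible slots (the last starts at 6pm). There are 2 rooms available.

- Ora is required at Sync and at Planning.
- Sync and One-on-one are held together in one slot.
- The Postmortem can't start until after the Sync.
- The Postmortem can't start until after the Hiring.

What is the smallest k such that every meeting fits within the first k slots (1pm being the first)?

The precedence chain requires at least 2 distinct slots.
With at most 2 per slot and 6 meetings, at least 3 slots are needed.
3 works (last occupied slot: 3pm): for example Postmortem=3pm; Planning=3pm; Standup=2pm; Hiring=2pm; One-on-one=1pm; Sync=1pm.

3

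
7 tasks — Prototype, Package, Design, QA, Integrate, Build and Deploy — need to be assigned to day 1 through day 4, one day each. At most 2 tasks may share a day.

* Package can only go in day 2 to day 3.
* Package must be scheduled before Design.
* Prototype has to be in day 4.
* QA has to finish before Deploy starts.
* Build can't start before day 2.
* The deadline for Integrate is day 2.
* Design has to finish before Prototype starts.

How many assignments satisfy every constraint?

11

Splitting on QA: it can be day 1 (8), day 2 (2), day 3 (1). Listing each branch's schedules as (Prototype, Package, Design, Integrate, Build, Deploy) by day number:
QA=day 1: (4,2,3,1,2,3) (4,2,3,1,2,4) (4,2,3,1,3,2) (4,2,3,1,3,4) (4,2,3,1,4,2) (4,2,3,1,4,3) (4,2,3,2,3,4) (4,2,3,2,4,3) — 8.
QA=day 2: (4,2,3,1,3,4) (4,2,3,1,4,3) — 2.
QA=day 3: (4,2,3,1,2,4) — 1.
Summing: 8 + 2 + 1 = 11.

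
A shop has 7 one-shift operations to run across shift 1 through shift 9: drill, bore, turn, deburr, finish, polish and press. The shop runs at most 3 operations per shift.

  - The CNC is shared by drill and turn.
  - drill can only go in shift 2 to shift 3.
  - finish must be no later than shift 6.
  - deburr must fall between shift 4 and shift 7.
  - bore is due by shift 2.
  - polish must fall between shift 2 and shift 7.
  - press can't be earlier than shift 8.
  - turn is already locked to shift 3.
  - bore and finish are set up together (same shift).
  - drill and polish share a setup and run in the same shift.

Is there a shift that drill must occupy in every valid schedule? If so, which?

shift 2

drill's window is shift 2–shift 3.
turn is fixed at shift 3, and drill can't share a shift with turn.
So drill must be shift 2.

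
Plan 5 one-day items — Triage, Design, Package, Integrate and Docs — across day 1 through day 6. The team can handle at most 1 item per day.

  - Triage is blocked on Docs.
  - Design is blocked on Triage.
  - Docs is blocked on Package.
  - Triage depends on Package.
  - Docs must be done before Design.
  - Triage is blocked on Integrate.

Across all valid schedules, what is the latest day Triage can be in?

Precedence pushes Triage to at least day 3; downstream work caps Triage at day 5.
Triage at day 5 is achievable: Triage in day 5, Docs in day 2, Package in day 1, Design in day 6, Integrate in day 3.

day 5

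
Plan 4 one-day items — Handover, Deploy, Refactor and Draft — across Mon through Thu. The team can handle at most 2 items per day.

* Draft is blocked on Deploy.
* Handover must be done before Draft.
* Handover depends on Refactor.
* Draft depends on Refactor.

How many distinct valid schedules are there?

Splitting on Handover: it can be Tue (5), Wed (6). Listing each branch's schedules as (Deploy, Refactor, Draft):
Handover=Tue: (Mon,Mon,Wed) (Mon,Mon,Thu) (Tue,Mon,Wed) (Tue,Mon,Thu) (Wed,Mon,Thu) — 5.
Handover=Wed: (Mon,Mon,Thu) (Mon,Tue,Thu) (Tue,Mon,Thu) (Tue,Tue,Thu) (Wed,Mon,Thu) (Wed,Tue,Thu) — 6.
Summing: 5 + 6 = 11.

11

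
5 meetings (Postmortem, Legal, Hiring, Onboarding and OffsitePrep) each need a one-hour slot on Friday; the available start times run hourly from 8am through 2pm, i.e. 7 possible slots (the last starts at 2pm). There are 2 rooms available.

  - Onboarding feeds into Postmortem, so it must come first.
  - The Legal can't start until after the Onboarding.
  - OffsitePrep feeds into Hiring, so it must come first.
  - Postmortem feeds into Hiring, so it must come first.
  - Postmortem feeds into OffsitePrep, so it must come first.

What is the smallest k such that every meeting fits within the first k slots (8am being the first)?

The precedence chain requires at least 4 distinct slots.
With at most 2 per slot and 5 meetings, at least 3 slots are needed.
4 works (last occupied slot: 11am): for example Hiring -> 11am; Legal -> 9am; Postmortem -> 9am; OffsitePrep -> 10am; Onboarding -> 8am.

4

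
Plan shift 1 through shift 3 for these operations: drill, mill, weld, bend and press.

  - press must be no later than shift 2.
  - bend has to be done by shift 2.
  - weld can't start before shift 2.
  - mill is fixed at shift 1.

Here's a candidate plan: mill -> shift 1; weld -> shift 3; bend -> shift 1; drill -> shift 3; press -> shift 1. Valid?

Yes, all constraints hold

press must be no later than shift 2 — holds.
weld can't start before shift 2 — holds.
mill is fixed at shift 1 — holds.
bend has to be done by shift 2 — holds.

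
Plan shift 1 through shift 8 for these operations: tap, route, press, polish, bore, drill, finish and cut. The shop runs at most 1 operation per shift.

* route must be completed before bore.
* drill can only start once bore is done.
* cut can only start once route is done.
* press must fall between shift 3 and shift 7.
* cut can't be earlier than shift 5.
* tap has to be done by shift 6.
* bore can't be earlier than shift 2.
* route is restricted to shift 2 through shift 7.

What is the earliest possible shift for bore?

shift 3

Bore is available from shift 2; precedence pushes bore to at least shift 3; downstream work caps bore at shift 7.
bore at shift 3 is achievable: press in shift 4, finish in shift 8, route in shift 2, tap in shift 1, bore in shift 3, drill in shift 6, polish in shift 7, cut in shift 5.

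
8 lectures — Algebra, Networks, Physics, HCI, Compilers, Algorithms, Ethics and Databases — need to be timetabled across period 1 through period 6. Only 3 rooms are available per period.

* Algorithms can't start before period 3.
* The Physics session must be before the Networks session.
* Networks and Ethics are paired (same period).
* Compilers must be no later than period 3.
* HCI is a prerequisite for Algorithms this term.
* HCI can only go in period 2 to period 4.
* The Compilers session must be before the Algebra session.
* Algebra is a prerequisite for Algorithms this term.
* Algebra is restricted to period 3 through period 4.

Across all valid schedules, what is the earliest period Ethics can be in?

Ethics must be in the same period as Networks, which can't be before period 2, so Ethics is at least period 2.
Ethics at period 2 is achievable: Compilers -> period 1; HCI -> period 2; Networks -> period 2; Ethics -> period 2; Databases -> period 1; Algorithms -> period 4; Algebra -> period 3; Physics -> period 1.

period 2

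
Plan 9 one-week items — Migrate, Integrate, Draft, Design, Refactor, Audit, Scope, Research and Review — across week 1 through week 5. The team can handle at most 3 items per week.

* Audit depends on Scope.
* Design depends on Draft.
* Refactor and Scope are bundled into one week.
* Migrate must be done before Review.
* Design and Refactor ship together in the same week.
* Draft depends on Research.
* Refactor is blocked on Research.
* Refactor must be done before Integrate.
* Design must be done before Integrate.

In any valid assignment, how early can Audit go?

Precedence pushes Audit to at least week 4.
Audit at week 4 is achievable: Review -> week 2; Research -> week 1; Design -> week 3; Refactor -> week 3; Integrate -> week 4; Scope -> week 3; Audit -> week 4; Migrate -> week 1; Draft -> week 2.

week 4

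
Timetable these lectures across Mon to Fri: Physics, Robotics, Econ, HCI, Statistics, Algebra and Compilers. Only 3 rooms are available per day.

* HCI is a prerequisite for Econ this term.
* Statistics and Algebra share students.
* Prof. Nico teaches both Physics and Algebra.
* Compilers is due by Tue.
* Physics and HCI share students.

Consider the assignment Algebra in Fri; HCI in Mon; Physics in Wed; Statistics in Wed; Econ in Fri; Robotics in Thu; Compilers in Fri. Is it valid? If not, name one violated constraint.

No — it violates: Compilers is due by Tue

Prof. Nico teaches both Physics and Algebra — holds.
Compilers is due by Tue — violated.
Only 3 rooms are available per day — holds.
Statistics and Algebra share students — holds.
Physics and HCI share students — holds.
HCI is a prerequisite for Econ this term — holds.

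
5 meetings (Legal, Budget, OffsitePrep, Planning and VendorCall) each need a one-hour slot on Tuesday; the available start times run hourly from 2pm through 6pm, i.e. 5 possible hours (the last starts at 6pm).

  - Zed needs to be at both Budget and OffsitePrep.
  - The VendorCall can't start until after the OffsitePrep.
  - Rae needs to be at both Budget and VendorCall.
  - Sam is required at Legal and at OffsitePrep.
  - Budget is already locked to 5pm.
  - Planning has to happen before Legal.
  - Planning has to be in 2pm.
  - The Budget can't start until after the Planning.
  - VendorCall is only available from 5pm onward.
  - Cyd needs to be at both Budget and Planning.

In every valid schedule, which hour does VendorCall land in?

6pm

VendorCall's window is 5pm–6pm.
Budget is fixed at 5pm, and VendorCall can't share a hour with Budget.
So VendorCall must be 6pm.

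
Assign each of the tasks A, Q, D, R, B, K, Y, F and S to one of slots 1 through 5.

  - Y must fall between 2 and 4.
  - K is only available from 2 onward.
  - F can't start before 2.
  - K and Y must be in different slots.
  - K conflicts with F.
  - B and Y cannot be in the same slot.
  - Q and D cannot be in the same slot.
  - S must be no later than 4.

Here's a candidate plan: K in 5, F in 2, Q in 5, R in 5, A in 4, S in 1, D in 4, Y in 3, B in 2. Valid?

Y must fall between 2 and 4 — holds.
K is only available from 2 onward — holds.
K and Y must be in different slots — holds.
B and Y cannot be in the same slot — holds.
K conflicts with F — holds.
Q and D cannot be in the same slot — holds.
S must be no later than 4 — holds.
F can't start before 2 — holds.

Yes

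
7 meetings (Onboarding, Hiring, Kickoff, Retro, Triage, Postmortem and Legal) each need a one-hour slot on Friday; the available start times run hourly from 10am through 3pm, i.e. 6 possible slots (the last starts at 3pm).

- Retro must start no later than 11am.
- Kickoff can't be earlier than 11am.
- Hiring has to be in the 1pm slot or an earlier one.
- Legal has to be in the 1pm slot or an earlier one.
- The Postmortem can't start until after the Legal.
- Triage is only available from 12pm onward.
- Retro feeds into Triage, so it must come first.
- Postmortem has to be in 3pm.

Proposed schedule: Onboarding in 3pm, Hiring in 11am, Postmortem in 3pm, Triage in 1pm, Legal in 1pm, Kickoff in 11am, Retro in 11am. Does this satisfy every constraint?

Yes

Retro must start no later than 11am — holds.
The Postmortem can't start until after the Legal — holds.
Triage is only available from 12pm onward — holds.
Postmortem has to be in 3pm — holds.
Legal has to be in the 1pm slot or an earlier one — holds.
Hiring has to be in the 1pm slot or an earlier one — holds.
Kickoff can't be earlier than 11am — holds.
Retro feeds into Triage, so it must come first — holds.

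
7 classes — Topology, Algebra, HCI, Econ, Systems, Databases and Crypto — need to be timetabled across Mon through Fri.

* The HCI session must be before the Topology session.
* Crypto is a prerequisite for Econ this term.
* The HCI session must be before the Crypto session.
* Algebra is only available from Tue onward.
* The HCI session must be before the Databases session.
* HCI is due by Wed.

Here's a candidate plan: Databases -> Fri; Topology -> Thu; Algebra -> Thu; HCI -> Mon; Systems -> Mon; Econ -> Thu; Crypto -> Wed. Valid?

Yes, all constraints hold

The HCI session must be before the Databases session — holds.
HCI is due by Wed — holds.
The HCI session must be before the Crypto session — holds.
Crypto is a prerequisite for Econ this term — holds.
Algebra is only available from Tue onward — holds.
The HCI session must be before the Topology session — holds.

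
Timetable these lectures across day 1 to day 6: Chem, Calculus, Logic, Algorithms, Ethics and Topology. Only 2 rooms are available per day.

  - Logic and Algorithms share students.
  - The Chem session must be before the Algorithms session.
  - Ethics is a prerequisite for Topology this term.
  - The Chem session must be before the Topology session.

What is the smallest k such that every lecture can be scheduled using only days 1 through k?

3 days

The precedence chain requires at least 2 distinct days.
With at most 2 per day and 6 lectures, at least 3 days are needed.
3 works (last occupied day: day 3): for example Calculus -> day 3, Chem -> day 1, Topology -> day 2, Logic -> day 3, Ethics -> day 1, Algorithms -> day 2.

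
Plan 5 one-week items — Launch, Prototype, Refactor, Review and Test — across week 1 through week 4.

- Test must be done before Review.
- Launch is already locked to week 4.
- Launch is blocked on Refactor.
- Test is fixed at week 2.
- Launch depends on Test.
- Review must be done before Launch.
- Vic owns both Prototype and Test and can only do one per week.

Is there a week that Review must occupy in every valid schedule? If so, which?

Test is fixed at week 2 and must come before Review, so Review is at least week 3.
Launch is fixed at week 4 and must come after Review, so Review is at most week 3.
So Review must be week 3.

week 3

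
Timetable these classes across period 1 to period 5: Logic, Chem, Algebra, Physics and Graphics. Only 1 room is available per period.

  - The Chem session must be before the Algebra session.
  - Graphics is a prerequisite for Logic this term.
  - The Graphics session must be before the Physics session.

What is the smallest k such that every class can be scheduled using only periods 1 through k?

The precedence chain requires at least 2 distinct periods.
With at most 1 per period and 5 classes, at least 5 periods are needed.
5 works (last occupied period: period 5): for example Algebra in period 4; Logic in period 2; Chem in period 3; Physics in period 5; Graphics in period 1.

5 periods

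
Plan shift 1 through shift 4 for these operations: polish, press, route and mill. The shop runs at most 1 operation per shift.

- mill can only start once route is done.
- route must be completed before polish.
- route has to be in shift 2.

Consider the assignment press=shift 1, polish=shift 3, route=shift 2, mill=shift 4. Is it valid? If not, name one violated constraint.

Yes, all constraints hold

route must be completed before polish — holds.
route has to be in shift 2 — holds.
The shop runs at most 1 operation per shift — holds.
mill can only start once route is done — holds.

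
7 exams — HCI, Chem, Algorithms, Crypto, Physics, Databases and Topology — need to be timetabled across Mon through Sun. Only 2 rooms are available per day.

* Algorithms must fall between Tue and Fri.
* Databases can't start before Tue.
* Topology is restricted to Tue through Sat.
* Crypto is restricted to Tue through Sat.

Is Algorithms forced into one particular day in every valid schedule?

No

Algorithms can be Tue (e.g. Crypto in Tue, Chem in Mon, Algorithms in Tue, Topology in Wed, HCI in Mon, Physics in Thu, Databases in Wed) or Wed (e.g. HCI=Mon, Databases=Wed, Algorithms=Wed, Crypto=Tue, Physics=Thu, Topology=Tue, Chem=Mon).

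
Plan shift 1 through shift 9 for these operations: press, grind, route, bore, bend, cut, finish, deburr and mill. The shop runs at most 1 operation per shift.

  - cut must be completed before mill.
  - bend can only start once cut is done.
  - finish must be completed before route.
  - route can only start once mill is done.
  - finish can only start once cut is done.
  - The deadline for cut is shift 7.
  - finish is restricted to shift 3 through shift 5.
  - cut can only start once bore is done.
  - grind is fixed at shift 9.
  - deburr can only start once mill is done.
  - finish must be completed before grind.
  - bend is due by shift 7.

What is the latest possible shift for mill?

shift 6

Precedence pushes mill to at least shift 3; downstream work caps mill at shift 8.
mill at shift 6 is achievable: bend=shift 4; finish=shift 3; deburr=shift 8; mill=shift 6; cut=shift 2; bore=shift 1; press=shift 5; route=shift 7; grind=shift 9.
Nothing later works — the capacity limit rule out every shift after shift 6.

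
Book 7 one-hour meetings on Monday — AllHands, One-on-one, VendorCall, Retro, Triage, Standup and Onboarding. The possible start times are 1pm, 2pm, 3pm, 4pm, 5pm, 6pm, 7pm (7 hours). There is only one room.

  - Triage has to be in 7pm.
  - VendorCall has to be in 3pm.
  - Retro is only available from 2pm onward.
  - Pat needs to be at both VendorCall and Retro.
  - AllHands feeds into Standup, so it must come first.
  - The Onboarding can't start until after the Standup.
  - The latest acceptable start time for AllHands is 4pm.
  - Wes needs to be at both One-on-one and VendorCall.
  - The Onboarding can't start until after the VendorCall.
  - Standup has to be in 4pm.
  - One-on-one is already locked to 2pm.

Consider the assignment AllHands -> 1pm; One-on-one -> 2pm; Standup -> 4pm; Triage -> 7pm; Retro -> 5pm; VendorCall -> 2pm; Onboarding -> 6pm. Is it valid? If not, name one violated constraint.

Retro is only available from 2pm onward — holds.
The Onboarding can't start until after the Standup — holds.
Wes needs to be at both One-on-one and VendorCall — violated.
Triage has to be in 7pm — holds.
There is only one room — violated.
The Onboarding can't start until after the VendorCall — holds.
Pat needs to be at both VendorCall and Retro — holds.
One-on-one is already locked to 2pm — holds.
VendorCall has to be in 3pm — violated.
The latest acceptable start time for AllHands is 4pm — holds.
AllHands feeds into Standup, so it must come first — holds.
Standup has to be in 4pm — holds.

No. Wes needs to be at both One-on-one and VendorCall is not satisfied.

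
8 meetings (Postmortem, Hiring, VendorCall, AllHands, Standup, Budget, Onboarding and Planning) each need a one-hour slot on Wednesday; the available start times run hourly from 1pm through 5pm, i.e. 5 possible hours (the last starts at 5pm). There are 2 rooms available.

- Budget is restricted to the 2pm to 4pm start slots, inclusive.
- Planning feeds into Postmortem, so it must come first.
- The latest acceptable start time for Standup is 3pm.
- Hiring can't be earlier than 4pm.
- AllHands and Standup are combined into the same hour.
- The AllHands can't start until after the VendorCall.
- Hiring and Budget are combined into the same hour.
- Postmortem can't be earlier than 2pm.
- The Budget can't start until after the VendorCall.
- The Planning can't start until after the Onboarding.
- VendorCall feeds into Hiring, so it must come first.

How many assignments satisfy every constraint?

Enumerating: Standup in 2pm; AllHands in 2pm; Hiring in 4pm; VendorCall in 1pm; Onboarding in 1pm; Planning in 3pm; Postmortem in 5pm; Budget in 4pm | Hiring=4pm, AllHands=3pm, Standup=3pm, VendorCall=1pm, Budget=4pm, Onboarding=1pm, Postmortem=5pm, Planning=2pm | VendorCall -> 2pm; Planning -> 2pm; Hiring -> 4pm; Postmortem -> 5pm; Standup -> 3pm; Budget -> 4pm; AllHands -> 3pm; Onboarding -> 1pm.

3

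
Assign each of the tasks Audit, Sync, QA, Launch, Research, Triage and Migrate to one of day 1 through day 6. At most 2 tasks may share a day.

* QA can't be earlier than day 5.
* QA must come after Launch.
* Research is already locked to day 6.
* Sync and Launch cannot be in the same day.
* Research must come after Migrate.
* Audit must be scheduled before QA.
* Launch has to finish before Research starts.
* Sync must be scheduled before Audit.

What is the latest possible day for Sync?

day 4

Downstream work caps Sync at day 4.
Sync at day 4 is achievable: Research=day 6, Sync=day 4, Audit=day 5, Migrate=day 1, Triage=day 2, Launch=day 1, QA=day 6.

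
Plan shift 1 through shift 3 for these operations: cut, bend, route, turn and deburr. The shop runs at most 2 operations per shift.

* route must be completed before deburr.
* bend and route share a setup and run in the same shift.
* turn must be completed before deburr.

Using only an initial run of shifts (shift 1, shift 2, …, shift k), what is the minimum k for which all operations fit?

3

The precedence chain requires at least 2 distinct shifts.
With at most 2 per shift and 5 operations, at least 3 shifts are needed.
3 works (last occupied shift: shift 3): for example bend -> shift 1, cut -> shift 2, deburr -> shift 3, turn -> shift 2, route -> shift 1.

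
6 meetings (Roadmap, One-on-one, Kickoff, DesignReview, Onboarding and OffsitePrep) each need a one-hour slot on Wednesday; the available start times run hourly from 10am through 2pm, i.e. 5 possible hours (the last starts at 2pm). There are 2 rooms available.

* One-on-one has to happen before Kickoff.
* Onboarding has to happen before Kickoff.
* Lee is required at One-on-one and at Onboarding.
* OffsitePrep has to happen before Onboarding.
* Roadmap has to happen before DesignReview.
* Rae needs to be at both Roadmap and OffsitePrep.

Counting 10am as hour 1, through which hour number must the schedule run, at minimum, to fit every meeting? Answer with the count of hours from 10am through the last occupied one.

3

The precedence chain requires at least 3 distinct hours.
With at most 2 per hour and 6 meetings, at least 3 hours are needed.
3 works (last occupied hour: 12pm): for example OffsitePrep -> 10am; Roadmap -> 11am; Kickoff -> 12pm; Onboarding -> 11am; One-on-one -> 10am; DesignReview -> 12pm.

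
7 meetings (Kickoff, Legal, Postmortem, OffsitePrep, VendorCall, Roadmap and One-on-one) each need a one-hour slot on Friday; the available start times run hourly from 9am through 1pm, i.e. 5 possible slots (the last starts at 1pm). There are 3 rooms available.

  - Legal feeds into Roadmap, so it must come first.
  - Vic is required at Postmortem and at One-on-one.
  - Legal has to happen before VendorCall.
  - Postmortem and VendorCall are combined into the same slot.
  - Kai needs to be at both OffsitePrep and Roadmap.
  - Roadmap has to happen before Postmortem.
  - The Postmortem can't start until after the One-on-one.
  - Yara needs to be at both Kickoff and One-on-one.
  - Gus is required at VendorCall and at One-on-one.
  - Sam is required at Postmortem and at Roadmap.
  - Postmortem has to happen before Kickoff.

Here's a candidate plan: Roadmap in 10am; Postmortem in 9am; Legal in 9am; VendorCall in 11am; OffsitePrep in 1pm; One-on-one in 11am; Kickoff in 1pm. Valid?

Invalid. The Postmortem can't start until after the One-on-one.

There are 3 rooms available — holds.
Postmortem and VendorCall are combined into the same slot — violated.
Kai needs to be at both OffsitePrep and Roadmap — holds.
Postmortem has to happen before Kickoff — holds.
Vic is required at Postmortem and at One-on-one — holds.
Roadmap has to happen before Postmortem — violated.
Legal has to happen before VendorCall — holds.
Gus is required at VendorCall and at One-on-one — violated.
Legal feeds into Roadmap, so it must come first — holds.
The Postmortem can't start until after the One-on-one — violated.
Yara needs to be at both Kickoff and One-on-one — holds.
Sam is required at Postmortem and at Roadmap — holds.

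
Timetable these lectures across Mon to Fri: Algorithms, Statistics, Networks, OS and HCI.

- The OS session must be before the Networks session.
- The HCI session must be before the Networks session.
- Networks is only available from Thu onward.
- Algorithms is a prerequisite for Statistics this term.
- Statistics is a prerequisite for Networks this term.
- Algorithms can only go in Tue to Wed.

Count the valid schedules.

Splitting on Algorithms: it can be Tue (41), Wed (16). Listing each branch's schedules as (Statistics, Networks, OS, HCI):
Algorithms=Tue: (Wed,Thu,Mon,Mon) (Wed,Thu,Mon,Tue) (Wed,Thu,Mon,Wed) (Wed,Thu,Tue,Mon) (Wed,Thu,Tue,Tue) (Wed,Thu,Tue,Wed) (Wed,Thu,Wed,Mon) (Wed,Thu,Wed,Tue) (Wed,Thu,Wed,Wed) (Wed,Fri,Mon,Mon) (Wed,Fri,Mon,Tue) (Wed,Fri,Mon,Wed) (Wed,Fri,Mon,Thu) (Wed,Fri,Tue,Mon) (Wed,Fri,Tue,Tue) (Wed,Fri,Tue,Wed) (Wed,Fri,Tue,Thu) (Wed,Fri,Wed,Mon) (Wed,Fri,Wed,Tue) (Wed,Fri,Wed,Wed) (Wed,Fri,Wed,Thu) (Wed,Fri,Thu,Mon) (Wed,Fri,Thu,Tue) (Wed,Fri,Thu,Wed) (Wed,Fri,Thu,Thu) (Thu,Fri,Mon,Mon) (Thu,Fri,Mon,Tue) (Thu,Fri,Mon,Wed) (Thu,Fri,Mon,Thu) (Thu,Fri,Tue,Mon) (Thu,Fri,Tue,Tue) (Thu,Fri,Tue,Wed) (Thu,Fri,Tue,Thu) (Thu,Fri,Wed,Mon) (Thu,Fri,Wed,Tue) (Thu,Fri,Wed,Wed) (Thu,Fri,Wed,Thu) (Thu,Fri,Thu,Mon) (Thu,Fri,Thu,Tue) (Thu,Fri,Thu,Wed) (Thu,Fri,Thu,Thu) — 41.
Algorithms=Wed: (Thu,Fri,Mon,Mon) (Thu,Fri,Mon,Tue) (Thu,Fri,Mon,Wed) (Thu,Fri,Mon,Thu) (Thu,Fri,Tue,Mon) (Thu,Fri,Tue,Tue) (Thu,Fri,Tue,Wed) (Thu,Fri,Tue,Thu) (Thu,Fri,Wed,Mon) (Thu,Fri,Wed,Tue) (Thu,Fri,Wed,Wed) (Thu,Fri,Wed,Thu) (Thu,Fri,Thu,Mon) (Thu,Fri,Thu,Tue) (Thu,Fri,Thu,Wed) (Thu,Fri,Thu,Thu) — 16.
Summing: 41 + 16 = 57.

57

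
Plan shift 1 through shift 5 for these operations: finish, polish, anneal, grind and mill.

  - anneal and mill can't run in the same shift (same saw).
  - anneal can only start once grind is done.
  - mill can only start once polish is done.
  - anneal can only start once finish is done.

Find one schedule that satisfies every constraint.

anneal -> shift 2; finish -> shift 1; grind -> shift 1; mill -> shift 3; polish -> shift 1

Checking: finish(shift 1) before anneal(shift 2); polish(shift 1) before mill(shift 3); grind(shift 1) before anneal(shift 2); anneal(shift 2) != mill(shift 3).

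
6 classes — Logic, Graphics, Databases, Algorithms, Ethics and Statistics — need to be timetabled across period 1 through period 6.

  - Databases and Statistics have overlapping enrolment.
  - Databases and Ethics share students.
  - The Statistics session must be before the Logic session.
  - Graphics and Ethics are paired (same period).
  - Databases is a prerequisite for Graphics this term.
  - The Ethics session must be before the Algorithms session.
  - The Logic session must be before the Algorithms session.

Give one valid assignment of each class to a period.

Statistics -> period 1; Logic -> period 2; Ethics -> period 3; Databases -> period 2; Graphics -> period 3; Algorithms -> period 4

Checking: Ethics(period 3) before Algorithms(period 4); Logic(period 2) before Algorithms(period 4); Statistics(period 1) before Logic(period 2); Databases(period 2) before Graphics(period 3); Databases(period 2) != Ethics(period 3); Databases(period 2) != Statistics(period 1); Graphics = Ethics = period 3.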